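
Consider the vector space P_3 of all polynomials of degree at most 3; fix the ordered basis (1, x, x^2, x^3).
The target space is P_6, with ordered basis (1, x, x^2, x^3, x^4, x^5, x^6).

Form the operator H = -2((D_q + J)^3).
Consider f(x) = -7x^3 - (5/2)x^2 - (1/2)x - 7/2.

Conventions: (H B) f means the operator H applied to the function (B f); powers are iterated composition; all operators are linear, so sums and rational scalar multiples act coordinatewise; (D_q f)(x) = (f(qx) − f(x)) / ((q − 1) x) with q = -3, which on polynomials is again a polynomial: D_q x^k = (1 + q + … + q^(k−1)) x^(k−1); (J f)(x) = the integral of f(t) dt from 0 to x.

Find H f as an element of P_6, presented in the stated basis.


the image equals g(x) = (7/60)x^6 + (1/12)x^5 + (4009/120)x^4 - (89/18)x^3 - (2149/6)x^2 - (70/3)x - 196

D_q f = -49x^2 + 5x - 1/2
J f = -(7/4)x^4 - (5/6)x^3 - (1/4)x^2 - (7/2)x
(D_q + J) f = -(7/4)x^4 - (5/6)x^3 - (197/4)x^2 + (3/2)x - 1/2
D_q (D_q + J) f = 35x^3 - (35/6)x^2 + (197/2)x + 3/2
J (D_q + J) f = -(7/20)x^5 - (5/24)x^4 - (197/12)x^3 + (3/4)x^2 - (1/2)x
(D_q + J) (D_q + J) f = -(7/20)x^5 - (5/24)x^4 + (223/12)x^3 - (61/12)x^2 + 98x + 3/2
D_q (D_q + J) (D_q + J) f = -(427/20)x^4 + (25/6)x^3 + (1561/12)x^2 + (61/6)x + 98
J (D_q + J) (D_q + J) f = -(7/120)x^6 - (1/24)x^5 + (223/48)x^4 - (61/36)x^3 + 49x^2 + (3/2)x
(D_q + J) (D_q + J) (D_q + J) f = -(7/120)x^6 - (1/24)x^5 - (4009/240)x^4 + (89/36)x^3 + (2149/12)x^2 + (35/3)x + 98
(-2((D_q + J)^3)) f = (7/60)x^6 + (1/12)x^5 + (4009/120)x^4 - (89/18)x^3 - (2149/6)x^2 - (70/3)x - 196


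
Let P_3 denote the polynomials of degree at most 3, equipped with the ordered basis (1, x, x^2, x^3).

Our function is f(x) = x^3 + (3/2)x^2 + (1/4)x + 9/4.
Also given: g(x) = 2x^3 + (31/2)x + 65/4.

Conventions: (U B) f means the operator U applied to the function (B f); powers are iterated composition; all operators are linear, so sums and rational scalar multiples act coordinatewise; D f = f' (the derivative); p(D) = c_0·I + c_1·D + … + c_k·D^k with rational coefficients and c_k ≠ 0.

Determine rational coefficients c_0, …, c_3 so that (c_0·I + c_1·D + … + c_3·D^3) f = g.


p(D) = 2·I − D + 3·D^2 + (1/2)·D^3, i.e. c_0 = 2, c_1 = -1, c_2 = 3, c_3 = 1/2

D^0 f = x^3 + (3/2)x^2 + (1/4)x + 9/4
D^1 f = 3x^2 + 3x + 1/4
D^2 f = 6x + 3
D^3 f = 6
matching coefficients of g against c_0 f + c_1 Df + … from the top degree down determines the c_i
solution: c_0 = 2, c_1 = -1, c_2 = 3, c_3 = 1/2


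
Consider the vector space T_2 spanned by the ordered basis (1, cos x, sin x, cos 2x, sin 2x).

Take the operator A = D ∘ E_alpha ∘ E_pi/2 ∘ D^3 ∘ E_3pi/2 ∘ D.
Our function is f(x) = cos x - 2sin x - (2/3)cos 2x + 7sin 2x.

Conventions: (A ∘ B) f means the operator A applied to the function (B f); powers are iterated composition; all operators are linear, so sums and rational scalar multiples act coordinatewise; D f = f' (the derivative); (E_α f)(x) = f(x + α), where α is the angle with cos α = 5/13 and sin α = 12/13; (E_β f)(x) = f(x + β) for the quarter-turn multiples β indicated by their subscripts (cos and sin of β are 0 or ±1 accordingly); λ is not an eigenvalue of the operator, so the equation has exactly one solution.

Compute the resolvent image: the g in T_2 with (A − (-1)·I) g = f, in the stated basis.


write g with unknown coordinates in the stated basis and equate coefficients in (A − (-1)·I) g = f
solving from the highest basis element down gives g = (11/2)cos x + (3/2)sin x + (17462/99327)cos 2x - (13895/99327)sin 2x
check: A g = -(9/2)cos x - (7/2)sin x - (83680/99327)cos 2x + (709184/99327)sin 2x
so A g − (-1)·g = cos x - 2sin x - (2/3)cos 2x + 7sin 2x = f ✓

the image equals g(x) = (11/2)cos x + (3/2)sin x + (17462/99327)cos 2x - (13895/99327)sin 2x


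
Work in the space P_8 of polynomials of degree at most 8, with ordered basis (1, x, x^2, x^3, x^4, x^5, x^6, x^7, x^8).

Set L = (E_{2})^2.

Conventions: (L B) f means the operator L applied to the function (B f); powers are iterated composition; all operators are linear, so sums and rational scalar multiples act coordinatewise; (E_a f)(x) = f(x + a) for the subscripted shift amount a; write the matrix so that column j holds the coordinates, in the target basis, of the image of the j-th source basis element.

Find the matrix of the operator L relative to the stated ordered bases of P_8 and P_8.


image of 1: 1
image of x: x + 4
image of x^2: x^2 + 8x + 16
image of x^3: x^3 + 12x^2 + 48x + 64
image of x^4: x^4 + 16x^3 + 96x^2 + 256x + 256
image of x^5: x^5 + 20x^4 + 160x^3 + 640x^2 + 1280x + 1024
image of x^6: x^6 + 24x^5 + 240x^4 + 1280x^3 + 3840x^2 + 6144x + 4096
image of x^7: x^7 + 28x^6 + 336x^5 + 2240x^4 + 8960x^3 + 21504x^2 + 28672x + 16384
image of x^8: x^8 + 32x^7 + 448x^6 + 3584x^5 + 17920x^4 + 57344x^3 + 114688x^2 + 131072x + 65536
each image's coordinates form column j of the matrix

the matrix is [[1, 4, 16, 64, 256, 1024, 4096, 16384, 65536]; [0, 1, 8, 48, 256, 1280, 6144, 28672, 131072]; [0, 0, 1, 12, 96, 640, 3840, 21504, 114688]; [0, 0, 0, 1, 16, 160, 1280, 8960, 57344]; [0, 0, 0, 0, 1, 20, 240, 2240, 17920]; [0, 0, 0, 0, 0, 1, 24, 336, 3584]; [0, 0, 0, 0, 0, 0, 1, 28, 448]; [0, 0, 0, 0, 0, 0, 0, 1, 32]; [0, 0, 0, 0, 0, 0, 0, 0, 1]] (rows listed top to bottom)


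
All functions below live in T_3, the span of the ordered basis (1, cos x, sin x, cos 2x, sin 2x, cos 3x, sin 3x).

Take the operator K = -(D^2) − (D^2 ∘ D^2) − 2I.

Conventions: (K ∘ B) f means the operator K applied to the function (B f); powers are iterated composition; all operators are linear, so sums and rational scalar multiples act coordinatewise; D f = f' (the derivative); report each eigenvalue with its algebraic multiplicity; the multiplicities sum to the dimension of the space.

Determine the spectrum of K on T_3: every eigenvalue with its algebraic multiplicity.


image of 1: -2
image of cos x: -2cos x
image of sin x: -2sin x
image of cos 2x: -14cos 2x
image of sin 2x: -14sin 2x
image of cos 3x: -74cos 3x
image of sin 3x: -74sin 3x
the matrix is diagonal; its diagonal is (-2, -2, -2, -14, -14, -74, -74)
for a triangular matrix the eigenvalues are the diagonal entries, with algebraic multiplicity their repetition count

λ = -74 (multiplicity 2), λ = -14 (multiplicity 2), λ = -2 (multiplicity 3)


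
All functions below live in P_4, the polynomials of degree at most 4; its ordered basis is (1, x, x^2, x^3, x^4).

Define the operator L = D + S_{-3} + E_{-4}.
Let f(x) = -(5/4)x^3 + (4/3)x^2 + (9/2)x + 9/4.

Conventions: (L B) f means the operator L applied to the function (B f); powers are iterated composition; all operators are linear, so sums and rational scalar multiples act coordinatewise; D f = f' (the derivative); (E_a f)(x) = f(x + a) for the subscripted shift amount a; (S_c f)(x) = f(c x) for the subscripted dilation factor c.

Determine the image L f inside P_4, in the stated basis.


D f = -(15/4)x^2 + (8/3)x + 9/2
S_{-3} f = (135/4)x^3 + 12x^2 - (27/2)x + 9/4
E_{-4} f = -(5/4)x^3 + (49/3)x^2 - (397/6)x + 1027/12
(D + S_{-3} + E_{-4}) f = (65/2)x^3 + (295/12)x^2 - 77x + 277/3

the image equals g(x) = (65/2)x^3 + (295/12)x^2 - 77x + 277/3


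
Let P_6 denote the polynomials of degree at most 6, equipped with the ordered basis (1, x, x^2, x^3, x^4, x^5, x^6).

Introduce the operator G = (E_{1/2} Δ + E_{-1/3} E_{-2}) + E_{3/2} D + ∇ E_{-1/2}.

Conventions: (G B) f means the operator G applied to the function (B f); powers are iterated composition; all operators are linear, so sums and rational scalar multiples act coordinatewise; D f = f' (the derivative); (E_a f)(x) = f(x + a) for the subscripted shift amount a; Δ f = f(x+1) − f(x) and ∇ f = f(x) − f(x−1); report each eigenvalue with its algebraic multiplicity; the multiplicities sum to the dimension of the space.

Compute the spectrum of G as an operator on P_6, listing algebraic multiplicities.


image of 1: 1
image of x: x + 2/3
image of x^2: x^2 + (4/3)x + 76/9
image of x^3: x^3 + 2x^2 + (76/3)x + 59/108
image of x^4: x^4 + (8/3)x^3 + (152/3)x^2 + (59/27)x + 6989/162
image of x^5: x^5 + (10/3)x^4 + (760/9)x^3 + (295/54)x^2 + (34945/162)x - 111691/3888
image of x^6: x^6 + 4x^5 + (380/3)x^4 + (295/27)x^3 + (34945/54)x^2 - (111691/648)x + 2413825/11664
the matrix is upper triangular; its diagonal is (1, 1, 1, 1, 1, 1, 1)
for a triangular matrix the eigenvalues are the diagonal entries, with algebraic multiplicity their repetition count

λ = 1 (multiplicity 7)


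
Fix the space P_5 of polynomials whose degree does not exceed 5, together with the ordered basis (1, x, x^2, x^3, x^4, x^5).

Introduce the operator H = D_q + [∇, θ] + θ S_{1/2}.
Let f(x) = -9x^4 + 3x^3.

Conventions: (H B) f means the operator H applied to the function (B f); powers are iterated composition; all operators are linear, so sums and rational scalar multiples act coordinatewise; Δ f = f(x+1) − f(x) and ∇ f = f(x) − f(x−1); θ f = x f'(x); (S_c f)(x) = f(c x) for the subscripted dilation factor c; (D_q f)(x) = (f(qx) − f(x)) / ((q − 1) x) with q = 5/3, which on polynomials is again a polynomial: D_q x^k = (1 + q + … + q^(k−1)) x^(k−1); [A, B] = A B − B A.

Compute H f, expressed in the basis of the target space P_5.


D_q f = -(272/3)x^3 + (49/3)x^2
θ f = -36x^4 + 9x^3
∇ θ f = -144x^3 + 243x^2 - 171x + 45
∇ f = -36x^3 + 63x^2 - 45x + 12
θ ∇ f = -108x^3 + 126x^2 - 45x
[∇, θ] f = -36x^3 + 117x^2 - 126x + 45
S_{1/2} f = -(9/16)x^4 + (3/8)x^3
θ S_{1/2} f = -(9/4)x^4 + (9/8)x^3
(D_q + [∇, θ] + θ S_{1/2}) f = -(9/4)x^4 - (3013/24)x^3 + (400/3)x^2 - 126x + 45

g(x) = -(9/4)x^4 - (3013/24)x^3 + (400/3)x^2 - 126x + 45


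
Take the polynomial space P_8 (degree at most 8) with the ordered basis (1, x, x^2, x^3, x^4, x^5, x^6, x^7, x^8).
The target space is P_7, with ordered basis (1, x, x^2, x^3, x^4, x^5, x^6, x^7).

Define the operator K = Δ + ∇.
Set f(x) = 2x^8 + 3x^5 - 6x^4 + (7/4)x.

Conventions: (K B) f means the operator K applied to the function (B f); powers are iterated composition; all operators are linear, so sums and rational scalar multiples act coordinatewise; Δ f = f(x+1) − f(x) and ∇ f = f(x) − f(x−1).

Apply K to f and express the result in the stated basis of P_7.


the result is g(x) = 32x^7 + 224x^5 + 30x^4 + 176x^3 + 60x^2 - 16x + 19/2

Δ f = 16x^7 + 56x^6 + 112x^5 + 155x^4 + 118x^3 + 50x^2 + 7x + 3/4
∇ f = 16x^7 - 56x^6 + 112x^5 - 125x^4 + 58x^3 + 10x^2 - 23x + 35/4
(Δ + ∇) f = 32x^7 + 224x^5 + 30x^4 + 176x^3 + 60x^2 - 16x + 19/2


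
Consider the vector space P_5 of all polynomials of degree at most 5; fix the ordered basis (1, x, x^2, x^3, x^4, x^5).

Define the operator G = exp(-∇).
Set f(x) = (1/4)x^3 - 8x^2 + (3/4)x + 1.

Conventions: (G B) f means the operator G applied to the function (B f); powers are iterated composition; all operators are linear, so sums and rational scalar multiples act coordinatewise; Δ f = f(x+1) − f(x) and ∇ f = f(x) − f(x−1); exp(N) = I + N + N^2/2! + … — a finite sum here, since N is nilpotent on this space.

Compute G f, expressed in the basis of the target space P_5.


order-1 term: -(3/4)x^2 + (67/4)x - 9
order-2 term: (3/4)x - 35/4
order-3 term: -1/4
the series for exp(-∇) f terminates at order 3
exp(-∇) f = (1/4)x^3 - (35/4)x^2 + (73/4)x - 17

the image equals g(x) = (1/4)x^3 - (35/4)x^2 + (73/4)x - 17


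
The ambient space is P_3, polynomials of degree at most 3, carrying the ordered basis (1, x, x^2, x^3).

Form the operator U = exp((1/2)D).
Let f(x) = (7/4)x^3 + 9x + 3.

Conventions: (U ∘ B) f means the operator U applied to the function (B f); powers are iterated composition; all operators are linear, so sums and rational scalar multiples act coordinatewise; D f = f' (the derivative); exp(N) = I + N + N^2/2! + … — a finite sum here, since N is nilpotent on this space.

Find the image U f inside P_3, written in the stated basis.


the image equals g(x) = (7/4)x^3 + (21/8)x^2 + (165/16)x + 247/32

order-1 term: (21/8)x^2 + 9/2
order-2 term: (21/16)x
order-3 term: 7/32
the series for exp((1/2)D) f terminates at order 3
exp((1/2)D) f = (7/4)x^3 + (21/8)x^2 + (165/16)x + 247/32


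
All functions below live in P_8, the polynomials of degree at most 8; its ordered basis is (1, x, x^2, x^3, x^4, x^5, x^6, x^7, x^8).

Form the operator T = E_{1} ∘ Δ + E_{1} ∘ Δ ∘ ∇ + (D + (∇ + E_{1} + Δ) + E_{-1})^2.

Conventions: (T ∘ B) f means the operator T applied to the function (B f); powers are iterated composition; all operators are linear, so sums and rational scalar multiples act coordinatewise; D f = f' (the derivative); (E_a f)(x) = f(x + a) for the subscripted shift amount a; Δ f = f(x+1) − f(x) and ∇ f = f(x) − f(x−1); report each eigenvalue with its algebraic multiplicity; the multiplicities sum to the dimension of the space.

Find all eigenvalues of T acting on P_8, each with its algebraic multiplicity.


image of 1: 4
image of x: 4x + 13
image of x^2: 4x^2 + 26x + 31
image of x^3: 4x^3 + 39x^2 + 93x + 57
image of x^4: 4x^4 + 52x^3 + 186x^2 + 228x + 109
image of x^5: 4x^5 + 65x^4 + 310x^3 + 570x^2 + 545x + 209
image of x^6: 4x^6 + 78x^5 + 465x^4 + 1140x^3 + 1635x^2 + 1254x + 405
image of x^7: 4x^7 + 91x^6 + 651x^5 + 1995x^4 + 3815x^3 + 4389x^2 + 2835x + 793
image of x^8: 4x^8 + 104x^7 + 868x^6 + 3192x^5 + 7630x^4 + 11704x^3 + 11340x^2 + 6344x + 1565
the matrix is upper triangular; its diagonal is (4, 4, 4, 4, 4, 4, 4, 4, 4)
for a triangular matrix the eigenvalues are the diagonal entries, with algebraic multiplicity their repetition count

λ = 4 (multiplicity 9)


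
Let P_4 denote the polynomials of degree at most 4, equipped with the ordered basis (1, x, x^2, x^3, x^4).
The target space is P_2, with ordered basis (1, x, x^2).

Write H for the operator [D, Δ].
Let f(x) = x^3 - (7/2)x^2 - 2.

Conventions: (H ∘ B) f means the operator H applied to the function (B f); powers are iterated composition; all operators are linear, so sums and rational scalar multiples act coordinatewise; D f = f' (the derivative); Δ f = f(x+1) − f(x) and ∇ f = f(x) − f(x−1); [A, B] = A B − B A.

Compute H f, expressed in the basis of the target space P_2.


the result is g(x) = 0

Δ f = 3x^2 - 4x - 5/2
D Δ f = 6x - 4
D f = 3x^2 - 7x
Δ D f = 6x - 4
[D, Δ] f = 0


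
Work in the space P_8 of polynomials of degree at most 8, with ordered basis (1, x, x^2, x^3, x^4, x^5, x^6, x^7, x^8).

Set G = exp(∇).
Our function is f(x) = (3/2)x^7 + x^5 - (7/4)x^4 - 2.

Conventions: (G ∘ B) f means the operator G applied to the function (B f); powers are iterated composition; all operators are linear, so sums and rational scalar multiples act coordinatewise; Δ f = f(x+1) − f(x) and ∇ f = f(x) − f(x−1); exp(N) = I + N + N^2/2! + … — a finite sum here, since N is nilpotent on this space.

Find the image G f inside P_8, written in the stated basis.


the result is g(x) = (3/2)x^7 + (21/2)x^6 + x^5 - (197/4)x^4 + (91/2)x^3 + 53x^2 - (165/2)x + 47/4

order-1 term: (21/2)x^6 - (63/2)x^5 + (115/2)x^4 - (139/2)x^3 + 52x^2 - (45/2)x + 17/4
order-2 term: (63/2)x^5 - (315/2)x^4 + (755/2)x^3 - 513x^2 + (763/2)x - 487/4
order-3 term: (105/2)x^4 - 315x^3 + (1595/2)x^2 - 982x + 487
order-4 term: (105/2)x^3 - 315x^2 + (1375/2)x - 2147/4
order-5 term: (63/2)x^2 - (315/2)x + 211
order-6 term: (21/2)x - 63/2
order-7 term: 3/2
the series for exp(∇) f terminates at order 7
exp(∇) f = (3/2)x^7 + (21/2)x^6 + x^5 - (197/4)x^4 + (91/2)x^3 + 53x^2 - (165/2)x + 47/4


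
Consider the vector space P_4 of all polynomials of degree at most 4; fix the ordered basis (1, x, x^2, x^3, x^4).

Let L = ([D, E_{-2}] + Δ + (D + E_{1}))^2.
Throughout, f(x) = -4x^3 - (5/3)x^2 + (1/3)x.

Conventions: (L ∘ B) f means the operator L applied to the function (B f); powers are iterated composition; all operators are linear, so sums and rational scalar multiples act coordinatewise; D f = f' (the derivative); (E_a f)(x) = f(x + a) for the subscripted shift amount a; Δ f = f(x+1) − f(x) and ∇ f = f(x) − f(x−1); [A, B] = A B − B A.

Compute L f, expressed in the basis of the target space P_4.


the result is g(x) = -4x^3 - (221/3)x^2 - (851/3)x - 584/3

E_{-2} f = -4x^3 + (67/3)x^2 - 41x + 74/3
D E_{-2} f = -12x^2 + (134/3)x - 41
D f = -12x^2 - (10/3)x + 1/3
E_{-2} D f = -12x^2 + (134/3)x - 41
[D, E_{-2}] f = 0
Δ f = -12x^2 - (46/3)x - 16/3
D f = -12x^2 - (10/3)x + 1/3
E_{1} f = -4x^3 - (41/3)x^2 - 15x - 16/3
(D + E_{1}) f = -4x^3 - (77/3)x^2 - (55/3)x - 5
([D, E_{-2}] + Δ + (D + E_{1})) f = -4x^3 - (113/3)x^2 - (101/3)x - 31/3
E_{-2} ([D, E_{-2}] + Δ + (D + E_{1})) f = -4x^3 - (41/3)x^2 + 69x - 185/3
D E_{-2} ([D, E_{-2}] + Δ + (D + E_{1})) f = -12x^2 - (82/3)x + 69
D ([D, E_{-2}] + Δ + (D + E_{1})) f = -12x^2 - (226/3)x - 101/3
E_{-2} D ([D, E_{-2}] + Δ + (D + E_{1})) f = -12x^2 - (82/3)x + 69
[D, E_{-2}] ([D, E_{-2}] + Δ + (D + E_{1})) f = 0
Δ ([D, E_{-2}] + Δ + (D + E_{1})) f = -12x^2 - (262/3)x - 226/3
D ([D, E_{-2}] + Δ + (D + E_{1})) f = -12x^2 - (226/3)x - 101/3
E_{1} ([D, E_{-2}] + Δ + (D + E_{1})) f = -4x^3 - (149/3)x^2 - 121x - 257/3
(D + E_{1}) ([D, E_{-2}] + Δ + (D + E_{1})) f = -4x^3 - (185/3)x^2 - (589/3)x - 358/3
([D, E_{-2}] + Δ + (D + E_{1})) ([D, E_{-2}] + Δ + (D + E_{1})) f = -4x^3 - (221/3)x^2 - (851/3)x - 584/3


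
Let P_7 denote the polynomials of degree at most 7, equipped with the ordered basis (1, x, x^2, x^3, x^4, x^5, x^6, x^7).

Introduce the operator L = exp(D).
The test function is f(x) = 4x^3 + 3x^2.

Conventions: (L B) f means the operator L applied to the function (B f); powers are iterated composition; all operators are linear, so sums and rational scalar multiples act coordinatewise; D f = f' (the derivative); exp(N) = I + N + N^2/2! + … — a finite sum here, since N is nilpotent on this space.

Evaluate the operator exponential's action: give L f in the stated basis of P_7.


the result is g(x) = 4x^3 + 15x^2 + 18x + 7

order-1 term: 12x^2 + 6x
order-2 term: 12x + 3
order-3 term: 4
the series for exp(D) f terminates at order 3
exp(D) f = 4x^3 + 15x^2 + 18x + 7


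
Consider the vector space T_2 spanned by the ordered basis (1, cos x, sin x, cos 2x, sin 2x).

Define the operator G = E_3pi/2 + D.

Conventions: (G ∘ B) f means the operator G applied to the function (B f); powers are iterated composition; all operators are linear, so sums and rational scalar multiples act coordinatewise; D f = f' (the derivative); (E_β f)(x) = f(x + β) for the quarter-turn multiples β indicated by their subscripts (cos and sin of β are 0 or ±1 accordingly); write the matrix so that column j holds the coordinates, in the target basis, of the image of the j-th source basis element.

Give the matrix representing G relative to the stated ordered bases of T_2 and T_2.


the matrix is [[1, 0, 0, 0, 0]; [0, 0, 0, 0, 0]; [0, 0, 0, 0, 0]; [0, 0, 0, -1, 2]; [0, 0, 0, -2, -1]] (rows listed top to bottom)

image of 1: 1
image of cos x: 0
image of sin x: 0
image of cos 2x: -cos 2x - 2sin 2x
image of sin 2x: 2cos 2x - sin 2x
each image's coordinates form column j of the matrix


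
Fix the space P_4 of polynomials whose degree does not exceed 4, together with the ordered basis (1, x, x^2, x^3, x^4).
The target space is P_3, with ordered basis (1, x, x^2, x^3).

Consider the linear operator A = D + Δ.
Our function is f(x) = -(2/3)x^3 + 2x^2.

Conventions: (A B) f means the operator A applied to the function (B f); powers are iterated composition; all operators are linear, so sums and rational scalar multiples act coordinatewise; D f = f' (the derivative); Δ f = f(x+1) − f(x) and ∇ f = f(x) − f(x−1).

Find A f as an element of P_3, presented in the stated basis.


the image equals g(x) = -4x^2 + 6x + 4/3

D f = -2x^2 + 4x
Δ f = -2x^2 + 2x + 4/3
(D + Δ) f = -4x^2 + 6x + 4/3


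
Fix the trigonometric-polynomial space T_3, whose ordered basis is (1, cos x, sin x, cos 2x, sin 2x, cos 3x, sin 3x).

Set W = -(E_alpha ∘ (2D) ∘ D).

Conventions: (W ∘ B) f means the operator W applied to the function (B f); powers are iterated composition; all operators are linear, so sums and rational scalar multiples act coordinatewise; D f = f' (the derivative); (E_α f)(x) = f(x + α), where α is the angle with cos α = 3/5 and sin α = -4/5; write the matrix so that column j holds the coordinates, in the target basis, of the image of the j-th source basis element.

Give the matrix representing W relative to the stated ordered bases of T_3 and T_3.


image of 1: 0
image of cos x: (6/5)cos x + (8/5)sin x
image of sin x: -(8/5)cos x + (6/5)sin x
image of cos 2x: -(56/25)cos 2x + (192/25)sin 2x
image of sin 2x: -(192/25)cos 2x - (56/25)sin 2x
image of cos 3x: -(2106/125)cos 3x + (792/125)sin 3x
image of sin 3x: -(792/125)cos 3x - (2106/125)sin 3x
each image's coordinates form column j of the matrix

the matrix is [[0, 0, 0, 0, 0, 0, 0]; [0, 6/5, -8/5, 0, 0, 0, 0]; [0, 8/5, 6/5, 0, 0, 0, 0]; [0, 0, 0, -56/25, -192/25, 0, 0]; [0, 0, 0, 192/25, -56/25, 0, 0]; [0, 0, 0, 0, 0, -2106/125, -792/125]; [0, 0, 0, 0, 0, 792/125, -2106/125]] (rows listed top to bottom)


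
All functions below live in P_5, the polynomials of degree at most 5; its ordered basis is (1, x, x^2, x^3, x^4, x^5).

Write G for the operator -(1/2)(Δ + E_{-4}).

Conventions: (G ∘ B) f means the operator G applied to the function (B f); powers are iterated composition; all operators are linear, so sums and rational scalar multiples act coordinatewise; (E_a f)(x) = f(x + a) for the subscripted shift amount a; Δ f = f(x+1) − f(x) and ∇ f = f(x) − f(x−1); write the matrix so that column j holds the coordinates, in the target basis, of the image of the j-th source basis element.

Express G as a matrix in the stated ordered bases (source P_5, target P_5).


image of 1: -1/2
image of x: -(1/2)x + 3/2
image of x^2: -(1/2)x^2 + 3x - 17/2
image of x^3: -(1/2)x^3 + (9/2)x^2 - (51/2)x + 63/2
image of x^4: -(1/2)x^4 + 6x^3 - 51x^2 + 126x - 257/2
image of x^5: -(1/2)x^5 + (15/2)x^4 - 85x^3 + 315x^2 - (1285/2)x + 1023/2
each image's coordinates form column j of the matrix

the matrix is [[-1/2, 3/2, -17/2, 63/2, -257/2, 1023/2]; [0, -1/2, 3, -51/2, 126, -1285/2]; [0, 0, -1/2, 9/2, -51, 315]; [0, 0, 0, -1/2, 6, -85]; [0, 0, 0, 0, -1/2, 15/2]; [0, 0, 0, 0, 0, -1/2]] (rows listed top to bottom)


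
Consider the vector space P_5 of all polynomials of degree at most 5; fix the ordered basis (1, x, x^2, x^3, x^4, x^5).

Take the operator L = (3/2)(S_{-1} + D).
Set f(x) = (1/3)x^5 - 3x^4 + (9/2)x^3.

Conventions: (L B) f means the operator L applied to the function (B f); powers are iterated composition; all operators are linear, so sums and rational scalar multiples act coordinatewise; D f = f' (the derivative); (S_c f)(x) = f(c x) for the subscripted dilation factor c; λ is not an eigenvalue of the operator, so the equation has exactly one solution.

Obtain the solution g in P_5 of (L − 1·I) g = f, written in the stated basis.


the result is g(x) = -(2/15)x^5 - 4x^4 - (57/5)x^3 + (513/5)x^2 + (3078/25)x - 9234/25

write g with unknown coordinates in the stated basis and equate coefficients in (L − 1·I) g = f
solving from the highest basis element down gives g = -(2/15)x^5 - 4x^4 - (57/5)x^3 + (513/5)x^2 + (3078/25)x - 9234/25
check: L g = (1/5)x^5 - 7x^4 - (69/10)x^3 + (513/5)x^2 + (3078/25)x - 9234/25
so L g − 1·g = (1/3)x^5 - 3x^4 + (9/2)x^3 = f ✓


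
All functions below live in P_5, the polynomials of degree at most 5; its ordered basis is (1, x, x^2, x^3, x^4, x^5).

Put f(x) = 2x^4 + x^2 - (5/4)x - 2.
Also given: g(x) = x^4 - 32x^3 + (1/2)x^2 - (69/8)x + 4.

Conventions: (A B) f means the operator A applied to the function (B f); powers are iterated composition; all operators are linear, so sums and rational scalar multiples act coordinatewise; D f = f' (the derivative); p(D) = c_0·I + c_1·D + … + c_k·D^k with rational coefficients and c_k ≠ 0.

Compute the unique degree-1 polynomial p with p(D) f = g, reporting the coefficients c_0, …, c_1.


D^0 f = 2x^4 + x^2 - (5/4)x - 2
D^1 f = 8x^3 + 2x - 5/4
matching coefficients of g against c_0 f + c_1 Df + … from the top degree down determines the c_i
solution: c_0 = 1/2, c_1 = -4

p(D) = (1/2)·I − 4·D, i.e. c_0 = 1/2, c_1 = -4


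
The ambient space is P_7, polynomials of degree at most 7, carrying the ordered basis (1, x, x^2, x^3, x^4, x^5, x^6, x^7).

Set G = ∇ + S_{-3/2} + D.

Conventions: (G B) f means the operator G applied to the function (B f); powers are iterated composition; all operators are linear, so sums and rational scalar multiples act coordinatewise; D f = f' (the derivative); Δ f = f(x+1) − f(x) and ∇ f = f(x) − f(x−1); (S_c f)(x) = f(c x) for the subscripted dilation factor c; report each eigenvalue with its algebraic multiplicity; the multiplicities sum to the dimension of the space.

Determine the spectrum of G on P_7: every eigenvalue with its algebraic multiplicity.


image of 1: 1
image of x: -(3/2)x + 2
image of x^2: (9/4)x^2 + 4x - 1
image of x^3: -(27/8)x^3 + 6x^2 - 3x + 1
image of x^4: (81/16)x^4 + 8x^3 - 6x^2 + 4x - 1
image of x^5: -(243/32)x^5 + 10x^4 - 10x^3 + 10x^2 - 5x + 1
image of x^6: (729/64)x^6 + 12x^5 - 15x^4 + 20x^3 - 15x^2 + 6x - 1
image of x^7: -(2187/128)x^7 + 14x^6 - 21x^5 + 35x^4 - 35x^3 + 21x^2 - 7x + 1
the matrix is upper triangular; its diagonal is (1, -3/2, 9/4, -27/8, 81/16, -243/32, 729/64, -2187/128)
for a triangular matrix the eigenvalues are the diagonal entries, with algebraic multiplicity their repetition count

λ = -2187/128 (multiplicity 1), λ = -243/32 (multiplicity 1), λ = -27/8 (multiplicity 1), λ = -3/2 (multiplicity 1), λ = 1 (multiplicity 1), λ = 9/4 (multiplicity 1), λ = 81/16 (multiplicity 1), λ = 729/64 (multiplicity 1)


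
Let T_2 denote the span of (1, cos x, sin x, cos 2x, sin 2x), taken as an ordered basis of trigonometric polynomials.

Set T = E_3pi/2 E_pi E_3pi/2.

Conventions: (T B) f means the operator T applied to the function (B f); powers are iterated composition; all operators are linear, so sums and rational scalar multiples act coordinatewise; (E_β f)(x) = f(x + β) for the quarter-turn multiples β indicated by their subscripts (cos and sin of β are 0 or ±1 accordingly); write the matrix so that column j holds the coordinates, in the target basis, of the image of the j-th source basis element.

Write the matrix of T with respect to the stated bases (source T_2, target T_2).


the matrix is [[1, 0, 0, 0, 0]; [0, 1, 0, 0, 0]; [0, 0, 1, 0, 0]; [0, 0, 0, 1, 0]; [0, 0, 0, 0, 1]] (rows listed top to bottom)

image of 1: 1
image of cos x: cos x
image of sin x: sin x
image of cos 2x: cos 2x
image of sin 2x: sin 2x
each image's coordinates form column j of the matrix


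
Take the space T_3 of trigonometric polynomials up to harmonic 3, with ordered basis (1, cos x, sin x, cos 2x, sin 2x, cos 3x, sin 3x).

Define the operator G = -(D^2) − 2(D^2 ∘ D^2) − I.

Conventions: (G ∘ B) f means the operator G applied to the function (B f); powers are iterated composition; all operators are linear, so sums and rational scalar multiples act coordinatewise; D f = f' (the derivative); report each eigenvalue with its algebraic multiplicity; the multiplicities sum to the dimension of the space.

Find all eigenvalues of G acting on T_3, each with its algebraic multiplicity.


image of 1: -1
image of cos x: -2cos x
image of sin x: -2sin x
image of cos 2x: -29cos 2x
image of sin 2x: -29sin 2x
image of cos 3x: -154cos 3x
image of sin 3x: -154sin 3x
the matrix is diagonal; its diagonal is (-1, -2, -2, -29, -29, -154, -154)
for a triangular matrix the eigenvalues are the diagonal entries, with algebraic multiplicity their repetition count

λ = -154 (multiplicity 2), λ = -29 (multiplicity 2), λ = -2 (multiplicity 2), λ = -1 (multiplicity 1)


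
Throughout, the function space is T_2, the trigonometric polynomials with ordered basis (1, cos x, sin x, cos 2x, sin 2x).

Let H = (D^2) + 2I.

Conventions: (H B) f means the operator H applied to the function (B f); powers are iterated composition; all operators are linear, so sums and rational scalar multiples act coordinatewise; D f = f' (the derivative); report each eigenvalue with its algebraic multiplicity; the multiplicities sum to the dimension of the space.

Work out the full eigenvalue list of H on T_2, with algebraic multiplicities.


λ = -2 (multiplicity 2), λ = 1 (multiplicity 2), λ = 2 (multiplicity 1)

image of 1: 2
image of cos x: cos x
image of sin x: sin x
image of cos 2x: -2cos 2x
image of sin 2x: -2sin 2x
the matrix is diagonal; its diagonal is (2, 1, 1, -2, -2)
for a triangular matrix the eigenvalues are the diagonal entries, with algebraic multiplicity their repetition count


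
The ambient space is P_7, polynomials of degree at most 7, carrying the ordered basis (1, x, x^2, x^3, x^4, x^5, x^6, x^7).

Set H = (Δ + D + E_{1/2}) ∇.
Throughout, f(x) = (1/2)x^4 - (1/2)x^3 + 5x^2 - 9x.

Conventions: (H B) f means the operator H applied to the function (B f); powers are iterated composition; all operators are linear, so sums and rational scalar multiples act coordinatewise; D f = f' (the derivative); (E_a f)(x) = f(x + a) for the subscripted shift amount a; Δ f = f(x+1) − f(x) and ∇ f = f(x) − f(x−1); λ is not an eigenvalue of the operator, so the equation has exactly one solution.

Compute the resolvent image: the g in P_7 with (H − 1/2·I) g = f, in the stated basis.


the result is g(x) = -x^4 - 7x^3 - 100x^2 - 528x - 3659/2

write g with unknown coordinates in the stated basis and equate coefficients in (H − 1/2·I) g = f
solving from the highest basis element down gives g = -x^4 - 7x^3 - 100x^2 - 528x - 3659/2
check: H g = -4x^3 - 45x^2 - 273x - 3659/4
so H g − 1/2·g = (1/2)x^4 - (1/2)x^3 + 5x^2 - 9x = f ✓


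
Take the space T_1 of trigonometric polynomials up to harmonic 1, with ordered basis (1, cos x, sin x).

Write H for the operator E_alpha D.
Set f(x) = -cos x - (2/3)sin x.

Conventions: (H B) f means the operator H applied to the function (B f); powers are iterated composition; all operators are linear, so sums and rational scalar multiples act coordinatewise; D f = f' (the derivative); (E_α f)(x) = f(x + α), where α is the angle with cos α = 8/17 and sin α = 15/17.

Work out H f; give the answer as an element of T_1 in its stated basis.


g(x) = (29/51)cos x + (18/17)sin x

D f = -(2/3)cos x + sin x
E_alpha D f = (29/51)cos x + (18/17)sin x


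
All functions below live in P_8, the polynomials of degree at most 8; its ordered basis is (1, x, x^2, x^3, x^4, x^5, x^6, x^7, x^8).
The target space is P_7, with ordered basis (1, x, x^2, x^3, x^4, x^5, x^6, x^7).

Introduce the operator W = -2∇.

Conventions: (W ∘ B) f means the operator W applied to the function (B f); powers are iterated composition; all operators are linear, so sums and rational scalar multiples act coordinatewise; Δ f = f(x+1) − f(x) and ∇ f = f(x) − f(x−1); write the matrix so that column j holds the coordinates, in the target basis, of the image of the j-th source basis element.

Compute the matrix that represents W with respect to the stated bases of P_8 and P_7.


the matrix is [[0, -2, 2, -2, 2, -2, 2, -2, 2]; [0, 0, -4, 6, -8, 10, -12, 14, -16]; [0, 0, 0, -6, 12, -20, 30, -42, 56]; [0, 0, 0, 0, -8, 20, -40, 70, -112]; [0, 0, 0, 0, 0, -10, 30, -70, 140]; [0, 0, 0, 0, 0, 0, -12, 42, -112]; [0, 0, 0, 0, 0, 0, 0, -14, 56]; [0, 0, 0, 0, 0, 0, 0, 0, -16]] (rows listed top to bottom)

image of 1: 0
image of x: -2
image of x^2: -4x + 2
image of x^3: -6x^2 + 6x - 2
image of x^4: -8x^3 + 12x^2 - 8x + 2
image of x^5: -10x^4 + 20x^3 - 20x^2 + 10x - 2
image of x^6: -12x^5 + 30x^4 - 40x^3 + 30x^2 - 12x + 2
image of x^7: -14x^6 + 42x^5 - 70x^4 + 70x^3 - 42x^2 + 14x - 2
image of x^8: -16x^7 + 56x^6 - 112x^5 + 140x^4 - 112x^3 + 56x^2 - 16x + 2
each image's coordinates form column j of the matrix


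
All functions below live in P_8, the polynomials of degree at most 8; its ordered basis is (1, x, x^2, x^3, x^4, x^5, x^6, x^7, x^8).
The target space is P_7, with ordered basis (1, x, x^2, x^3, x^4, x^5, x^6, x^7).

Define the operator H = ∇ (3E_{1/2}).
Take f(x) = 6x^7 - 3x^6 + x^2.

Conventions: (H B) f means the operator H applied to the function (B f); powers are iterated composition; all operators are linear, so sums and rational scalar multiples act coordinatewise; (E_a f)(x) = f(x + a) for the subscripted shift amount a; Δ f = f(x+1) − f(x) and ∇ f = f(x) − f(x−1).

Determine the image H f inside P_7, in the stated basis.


g(x) = 126x^6 - 54x^5 + (315/2)x^4 - 45x^3 + (189/8)x^2 + (21/8)x + 9/32

E_{1/2} f = 6x^7 + 18x^6 + (45/2)x^5 + 15x^4 + (45/8)x^3 + (17/8)x^2 + (35/32)x + 1/4
(3E_{1/2}) f = 18x^7 + 54x^6 + (135/2)x^5 + 45x^4 + (135/8)x^3 + (51/8)x^2 + (105/32)x + 3/4
∇ (3E_{1/2}) f = 126x^6 - 54x^5 + (315/2)x^4 - 45x^3 + (189/8)x^2 + (21/8)x + 9/32


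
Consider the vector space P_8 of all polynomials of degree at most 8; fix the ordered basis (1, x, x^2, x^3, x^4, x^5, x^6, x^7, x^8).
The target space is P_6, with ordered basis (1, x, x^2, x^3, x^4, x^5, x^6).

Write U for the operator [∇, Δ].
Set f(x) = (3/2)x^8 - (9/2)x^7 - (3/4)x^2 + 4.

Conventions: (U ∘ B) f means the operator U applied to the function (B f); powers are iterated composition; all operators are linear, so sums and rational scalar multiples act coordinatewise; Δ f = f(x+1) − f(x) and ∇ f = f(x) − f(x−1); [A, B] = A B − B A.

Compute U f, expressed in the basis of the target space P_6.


g(x) = 0

Δ f = 12x^7 + (21/2)x^6 - (21/2)x^5 - (105/2)x^4 - (147/2)x^3 - (105/2)x^2 - 21x - 15/4
∇ Δ f = 84x^6 - 189x^5 + 210x^4 - 315x^3 + 84x^2 - 63x + 3/2
∇ f = 12x^7 - (147/2)x^6 + (357/2)x^5 - (525/2)x^4 + (483/2)x^3 - (273/2)x^2 + 42x - 21/4
Δ ∇ f = 84x^6 - 189x^5 + 210x^4 - 315x^3 + 84x^2 - 63x + 3/2
[∇, Δ] f = 0


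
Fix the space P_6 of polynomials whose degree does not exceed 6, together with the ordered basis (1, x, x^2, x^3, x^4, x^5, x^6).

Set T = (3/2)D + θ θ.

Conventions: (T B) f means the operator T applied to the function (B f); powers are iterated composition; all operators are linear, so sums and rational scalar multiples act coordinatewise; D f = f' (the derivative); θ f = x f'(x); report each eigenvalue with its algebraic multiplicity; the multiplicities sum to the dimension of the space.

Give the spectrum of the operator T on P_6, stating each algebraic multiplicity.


image of 1: 0
image of x: x + 3/2
image of x^2: 4x^2 + 3x
image of x^3: 9x^3 + (9/2)x^2
image of x^4: 16x^4 + 6x^3
image of x^5: 25x^5 + (15/2)x^4
image of x^6: 36x^6 + 9x^5
the matrix is upper triangular; its diagonal is (0, 1, 4, 9, 16, 25, 36)
for a triangular matrix the eigenvalues are the diagonal entries, with algebraic multiplicity their repetition count

λ = 0 (multiplicity 1), λ = 1 (multiplicity 1), λ = 4 (multiplicity 1), λ = 9 (multiplicity 1), λ = 16 (multiplicity 1), λ = 25 (multiplicity 1), λ = 36 (multiplicity 1)


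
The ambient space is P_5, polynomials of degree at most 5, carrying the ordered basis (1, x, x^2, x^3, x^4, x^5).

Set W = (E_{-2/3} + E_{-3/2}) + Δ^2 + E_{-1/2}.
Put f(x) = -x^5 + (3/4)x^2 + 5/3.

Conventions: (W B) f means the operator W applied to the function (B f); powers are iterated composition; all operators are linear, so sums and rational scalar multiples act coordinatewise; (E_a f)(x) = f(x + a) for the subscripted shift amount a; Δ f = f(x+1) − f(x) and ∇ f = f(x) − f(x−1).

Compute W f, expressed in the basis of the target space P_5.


g(x) = -3x^5 + (40/3)x^4 - (445/9)x^3 - (2137/108)x^2 - (65197/648)x - 3289/243

E_{-2/3} f = -x^5 + (10/3)x^4 - (40/9)x^3 + (401/108)x^2 - (161/81)x + 518/243
E_{-3/2} f = -x^5 + (15/2)x^4 - (45/2)x^3 + (69/2)x^2 - (441/16)x + 1051/96
(E_{-2/3} + E_{-3/2}) f = -2x^5 + (65/6)x^4 - (485/18)x^3 + (4127/108)x^2 - (38297/1296)x + 101707/7776
Δ f = -5x^4 - 10x^3 - 10x^2 - (7/2)x - 1/4
Δ Δ f = -20x^3 - 60x^2 - 70x - 57/2
E_{-1/2} f = -x^5 + (5/2)x^4 - (5/2)x^3 + 2x^2 - (17/16)x + 181/96
((E_{-2/3} + E_{-3/2}) + Δ^2 + E_{-1/2}) f = -3x^5 + (40/3)x^4 - (445/9)x^3 - (2137/108)x^2 - (65197/648)x - 3289/243


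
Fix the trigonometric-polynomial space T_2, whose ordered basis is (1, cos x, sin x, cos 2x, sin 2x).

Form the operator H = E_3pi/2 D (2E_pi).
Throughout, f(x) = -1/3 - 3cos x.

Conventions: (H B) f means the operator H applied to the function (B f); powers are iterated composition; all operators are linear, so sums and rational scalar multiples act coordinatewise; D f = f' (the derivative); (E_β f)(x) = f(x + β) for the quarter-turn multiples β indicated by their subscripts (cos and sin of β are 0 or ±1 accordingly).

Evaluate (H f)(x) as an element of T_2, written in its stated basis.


the result is g(x) = 6cos x

E_pi f = -1/3 + 3cos x
(2E_pi) f = -2/3 + 6cos x
D (2E_pi) f = -6sin x
E_3pi/2 D (2E_pi) f = 6cos x


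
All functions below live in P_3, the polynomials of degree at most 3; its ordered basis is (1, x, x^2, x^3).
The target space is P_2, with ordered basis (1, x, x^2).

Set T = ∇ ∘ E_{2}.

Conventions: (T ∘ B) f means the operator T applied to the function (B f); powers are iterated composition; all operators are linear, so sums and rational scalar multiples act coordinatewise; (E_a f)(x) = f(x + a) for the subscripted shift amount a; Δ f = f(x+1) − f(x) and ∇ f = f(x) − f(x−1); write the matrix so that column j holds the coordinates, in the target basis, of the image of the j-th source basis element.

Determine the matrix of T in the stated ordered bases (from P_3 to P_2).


image of 1: 0
image of x: 1
image of x^2: 2x + 3
image of x^3: 3x^2 + 9x + 7
each image's coordinates form column j of the matrix

the matrix is [[0, 1, 3, 7]; [0, 0, 2, 9]; [0, 0, 0, 3]] (rows listed top to bottom)


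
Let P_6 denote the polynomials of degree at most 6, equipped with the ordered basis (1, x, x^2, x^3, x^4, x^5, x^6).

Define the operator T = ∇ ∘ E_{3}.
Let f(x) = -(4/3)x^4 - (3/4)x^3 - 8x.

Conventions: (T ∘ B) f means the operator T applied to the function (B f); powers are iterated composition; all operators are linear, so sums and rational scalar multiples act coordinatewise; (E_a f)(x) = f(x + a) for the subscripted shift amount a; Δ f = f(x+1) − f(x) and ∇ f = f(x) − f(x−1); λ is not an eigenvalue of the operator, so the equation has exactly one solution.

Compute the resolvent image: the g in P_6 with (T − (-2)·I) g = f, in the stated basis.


the image equals g(x) = -(2/3)x^4 + (23/24)x^3 + (137/16)x^2 + (67/12)x - 1117/96

write g with unknown coordinates in the stated basis and equate coefficients in (T − (-2)·I) g = f
solving from the highest basis element down gives g = -(2/3)x^4 + (23/24)x^3 + (137/16)x^2 + (67/12)x - 1117/96
check: T g = -(8/3)x^3 - (137/8)x^2 - (115/6)x + 1117/48
so T g − (-2)·g = -(4/3)x^4 - (3/4)x^3 - 8x = f ✓


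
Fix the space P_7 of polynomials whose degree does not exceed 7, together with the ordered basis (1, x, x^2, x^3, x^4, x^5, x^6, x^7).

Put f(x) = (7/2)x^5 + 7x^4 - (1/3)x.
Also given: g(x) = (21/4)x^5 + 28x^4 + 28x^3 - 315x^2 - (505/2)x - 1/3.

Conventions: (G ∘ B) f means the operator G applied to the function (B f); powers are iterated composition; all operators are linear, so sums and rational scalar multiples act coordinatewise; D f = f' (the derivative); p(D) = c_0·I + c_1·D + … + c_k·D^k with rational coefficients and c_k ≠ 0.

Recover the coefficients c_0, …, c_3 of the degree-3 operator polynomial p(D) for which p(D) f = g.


D^0 f = (7/2)x^5 + 7x^4 - (1/3)x
D^1 f = (35/2)x^4 + 28x^3 - 1/3
D^2 f = 70x^3 + 84x^2
D^3 f = 210x^2 + 168x
matching coefficients of g against c_0 f + c_1 Df + … from the top degree down determines the c_i
solution: c_0 = 3/2, c_1 = 1, c_2 = 0, c_3 = -3/2

p(D) = (3/2)·I + D − (3/2)·D^3, i.e. c_0 = 3/2, c_1 = 1, c_2 = 0, c_3 = -3/2


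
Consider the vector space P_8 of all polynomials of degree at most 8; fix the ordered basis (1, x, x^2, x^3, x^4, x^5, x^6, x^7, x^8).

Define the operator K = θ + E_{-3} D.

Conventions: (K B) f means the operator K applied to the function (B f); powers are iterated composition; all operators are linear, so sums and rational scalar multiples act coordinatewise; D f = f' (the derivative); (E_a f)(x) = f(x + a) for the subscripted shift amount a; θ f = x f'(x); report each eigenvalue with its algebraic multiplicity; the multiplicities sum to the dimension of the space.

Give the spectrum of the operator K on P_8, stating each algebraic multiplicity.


image of 1: 0
image of x: x + 1
image of x^2: 2x^2 + 2x - 6
image of x^3: 3x^3 + 3x^2 - 18x + 27
image of x^4: 4x^4 + 4x^3 - 36x^2 + 108x - 108
image of x^5: 5x^5 + 5x^4 - 60x^3 + 270x^2 - 540x + 405
image of x^6: 6x^6 + 6x^5 - 90x^4 + 540x^3 - 1620x^2 + 2430x - 1458
image of x^7: 7x^7 + 7x^6 - 126x^5 + 945x^4 - 3780x^3 + 8505x^2 - 10206x + 5103
image of x^8: 8x^8 + 8x^7 - 168x^6 + 1512x^5 - 7560x^4 + 22680x^3 - 40824x^2 + 40824x - 17496
the matrix is upper triangular; its diagonal is (0, 1, 2, 3, 4, 5, 6, 7, 8)
for a triangular matrix the eigenvalues are the diagonal entries, with algebraic multiplicity their repetition count

λ = 0 (multiplicity 1), λ = 1 (multiplicity 1), λ = 2 (multiplicity 1), λ = 3 (multiplicity 1), λ = 4 (multiplicity 1), λ = 5 (multiplicity 1), λ = 6 (multiplicity 1), λ = 7 (multiplicity 1), λ = 8 (multiplicity 1)
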